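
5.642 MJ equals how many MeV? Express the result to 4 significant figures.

1 MJ = 6.24151e+18 MeV.
Then 5.642 × 6.24151e+18 ≈ 3.521e+19 MeV.

3.521e+19 MeV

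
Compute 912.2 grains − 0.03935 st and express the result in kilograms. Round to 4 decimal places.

-0.1908 kg

912.2 gr = 0.0591096 kg and 0.03935 st = 0.249884 kg.
0.0591096 − 0.249884 ≈ -0.1908 kg.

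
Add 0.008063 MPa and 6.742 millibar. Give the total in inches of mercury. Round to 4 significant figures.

0.008063 MPa = 2.38100 inHg and 6.742 mbar = 0.199091 inHg.
2.38100 + 0.199091 ≈ 2.580 inHg.

2.580 inches of mercury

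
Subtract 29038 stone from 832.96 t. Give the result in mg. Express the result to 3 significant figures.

6.49 × 10^11 milligrams

832.96 t = 8.32960 × 10^11 mg and 29038 st = 1.84400 × 10^11 mg.
8.32960 × 10^11 − 1.84400 × 10^11 ≈ 6.49 × 10^11 mg.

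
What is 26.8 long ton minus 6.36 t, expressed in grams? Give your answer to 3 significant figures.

2.09 × 10^7 grams

26.8 long ton = 2.72301 × 10^7 g and 6.36 t = 6.36000 × 10^6 g.
2.72301 × 10^7 − 6.36000 × 10^6 ≈ 2.09 × 10^7 g.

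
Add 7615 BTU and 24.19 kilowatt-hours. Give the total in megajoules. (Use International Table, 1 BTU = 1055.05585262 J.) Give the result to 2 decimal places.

95.12 MJ

7615 BTU = 8.03425 MJ and 24.19 kWh = 87.0840 MJ.
8.03425 + 87.0840 ≈ 95.12 MJ.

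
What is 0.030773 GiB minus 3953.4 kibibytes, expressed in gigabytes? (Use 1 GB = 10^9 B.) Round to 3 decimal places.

0.030773 GiB = 0.0330423 GB and 3953.4 KiB = 0.00404828 GB.
0.0330423 − 0.00404828 ≈ 0.029 GB.

0.029 gigabytes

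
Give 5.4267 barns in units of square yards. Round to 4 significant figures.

6.490e-28 square yards

1 barn = 1.19599e-28 yd².
So 5.4267 × 1.19599e-28 ≈ 6.490e-28 yd².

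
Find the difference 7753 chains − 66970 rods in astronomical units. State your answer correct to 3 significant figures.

-1.21e-6 au

7753 chain = 1.04257e-6 au and 66970 rod = 2.25141e-6 au.
1.04257e-6 − 2.25141e-6 ≈ -1.21e-6 au.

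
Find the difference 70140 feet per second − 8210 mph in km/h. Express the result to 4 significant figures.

70140 ft/s = 76963.2 km/h and 8210 mph = 13212.7 km/h.
76963.2 − 13212.7 ≈ 63750 km/h.

63750 kilometers per hour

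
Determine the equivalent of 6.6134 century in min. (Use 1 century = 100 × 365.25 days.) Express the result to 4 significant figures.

1 century = 5.25960e+7 min.
6.6134 × 5.25960e+7 ≈ 3.478e+8 min.

3.478e+8 min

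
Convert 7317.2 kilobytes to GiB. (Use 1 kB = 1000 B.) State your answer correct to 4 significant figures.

0.006815 GiB

1 kilobyte = 9.31323 × 10^-7 GiB.
Then 7317.2 × 9.31323 × 10^-7 ≈ 0.006815 GiB.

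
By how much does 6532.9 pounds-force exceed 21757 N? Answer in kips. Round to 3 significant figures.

1.64 kips

6532.9 lbf = 6.53290 kip and 21757 N = 4.89117 kip.
6.53290 − 4.89117 ≈ 1.64 kip.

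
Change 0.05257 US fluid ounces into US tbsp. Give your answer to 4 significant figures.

1 US fluid ounce = 2.00000 US tablespoons.
Thus 0.05257 × 2.00000 ≈ 0.1051 US tbsp.

0.1051 US tablespoons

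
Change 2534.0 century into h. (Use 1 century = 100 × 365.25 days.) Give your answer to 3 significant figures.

1 century = 876600 hours.
Then 2534.0 × 876600 ≈ 2.22e+9 h.

2.22e+9 h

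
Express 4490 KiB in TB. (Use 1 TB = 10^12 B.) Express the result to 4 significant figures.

1 KiB = 1.02400e-9 TB.
So 4490 × 1.02400e-9 ≈ 4.598e-6 TB.

4.598e-6 TB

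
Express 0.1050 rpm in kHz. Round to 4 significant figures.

1.750e-6 kHz

1 revolution per minute = 1.66667e-5 kilohertz.
Thus 0.1050 × 1.66667e-5 ≈ 1.750e-6 kHz.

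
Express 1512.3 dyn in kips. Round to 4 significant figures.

3.400 × 10^-6 kips

1 dyne = 2.24809 × 10^-9 kips.
Thus 1512.3 × 2.24809 × 10^-9 ≈ 3.400 × 10^-6 kip.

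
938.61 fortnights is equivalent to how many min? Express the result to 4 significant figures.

1.892e+7 min

1 fortnight = 20160.0 minutes.
Thus 938.61 × 20160.0 ≈ 1.892e+7 min.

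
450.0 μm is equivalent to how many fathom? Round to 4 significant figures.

0.0002461 fathoms

1 μm = 5.46807 × 10^-7 fathom.
Then 450.0 × 5.46807 × 10^-7 ≈ 0.0002461 fathom.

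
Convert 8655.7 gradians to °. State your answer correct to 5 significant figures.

1 grad = 0.900000 degrees.
Thus 8655.7 × 0.900000 ≈ 7790.1 °.

7790.1 degrees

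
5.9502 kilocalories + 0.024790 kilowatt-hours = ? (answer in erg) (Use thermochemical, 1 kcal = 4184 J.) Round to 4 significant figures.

5.9502 kcal = 2.48956 × 10^11 erg and 0.024790 kWh = 8.92440 × 10^11 erg.
2.48956 × 10^11 + 8.92440 × 10^11 ≈ 1.141 × 10^12 erg.

1.141 × 10^12 erg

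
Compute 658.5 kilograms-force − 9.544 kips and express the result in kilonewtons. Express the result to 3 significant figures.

-36.0 kN

658.5 kgf = 6.45768 kN and 9.544 kip = 42.4538 kN.
6.45768 − 42.4538 ≈ -36.0 kN.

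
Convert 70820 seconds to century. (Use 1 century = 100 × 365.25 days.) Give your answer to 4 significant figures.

2.244 × 10^-5 century

1 second = 3.16881 × 10^-10 century.
70820 × 3.16881 × 10^-10 ≈ 2.244 × 10^-5 century.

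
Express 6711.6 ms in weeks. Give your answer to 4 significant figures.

1.110 × 10^-5 weeks

1 ms = 1.65344 × 10^-9 wk.
Then 6711.6 × 1.65344 × 10^-9 ≈ 1.110 × 10^-5 wk.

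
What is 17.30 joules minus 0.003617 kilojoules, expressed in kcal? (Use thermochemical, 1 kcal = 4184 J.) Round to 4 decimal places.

0.0033 kcal

17.30 J = 0.00413480 kcal and 0.003617 kJ = 0.000864484 kcal.
0.00413480 − 0.000864484 ≈ 0.0033 kcal.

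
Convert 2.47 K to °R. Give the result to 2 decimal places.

4.45 degrees Rankine

°R = K × 9/5.
Applying the formula gives 4.45 °R.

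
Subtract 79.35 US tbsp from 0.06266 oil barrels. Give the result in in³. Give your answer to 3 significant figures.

536 in³

0.06266 bbl = 607.927 in³ and 79.35 US tbsp = 71.6010 in³.
607.927 − 71.6010 ≈ 536 in³.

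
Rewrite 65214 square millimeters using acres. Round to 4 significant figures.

1.611 × 10^-5 acres

1 square millimeter = 2.47105 × 10^-10 acre.
Then 65214 × 2.47105 × 10^-10 ≈ 1.611 × 10^-5 acre.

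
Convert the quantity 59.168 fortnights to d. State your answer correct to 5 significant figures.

828.35 days

1 fortnight = 14.0000 d.
59.168 × 14.0000 ≈ 828.35 d.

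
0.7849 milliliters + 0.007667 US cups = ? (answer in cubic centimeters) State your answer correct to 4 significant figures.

2.599 cm³

0.7849 mL = 0.784900 cm³ and 0.007667 US cup = 1.81392 cm³.
0.784900 + 1.81392 ≈ 2.599 cm³.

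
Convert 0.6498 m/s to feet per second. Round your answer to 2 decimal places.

1 m/s = 3.28084 ft/s.
So 0.6498 × 3.28084 ≈ 2.13 ft/s.

2.13 ft/s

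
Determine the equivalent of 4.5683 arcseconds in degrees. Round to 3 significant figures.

0.00127 degrees

1 arcsec = 0.000277778 degrees.
Thus 4.5683 × 0.000277778 ≈ 0.00127 °.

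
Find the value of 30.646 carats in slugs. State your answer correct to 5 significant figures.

0.00041998 slugs

1 ct = 1.370435 × 10^-5 slugs.
Then 30.646 × 1.370435 × 10^-5 ≈ 0.00041998 slug.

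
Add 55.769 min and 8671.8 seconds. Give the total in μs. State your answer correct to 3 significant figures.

55.769 min = 3.34614 × 10^9 μs and 8671.8 s = 8.67180 × 10^9 μs.
3.34614 × 10^9 + 8.67180 × 10^9 ≈ 1.20 × 10^10 μs.

1.20 × 10^10 μs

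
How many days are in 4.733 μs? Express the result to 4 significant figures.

1 microsecond = 1.15741 × 10^-11 days.
So 4.733 × 1.15741 × 10^-11 ≈ 5.478 × 10^-11 d.

5.478 × 10^-11 days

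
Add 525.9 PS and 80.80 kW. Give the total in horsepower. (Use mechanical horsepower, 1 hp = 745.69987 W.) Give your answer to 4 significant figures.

627.1 horsepower

525.9 PS = 518.706 hp and 80.80 kW = 108.355 hp.
518.706 + 108.355 ≈ 627.1 hp.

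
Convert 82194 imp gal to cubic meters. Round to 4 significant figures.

373.7 m³

1 imp gal = 0.00454609 cubic meters.
Thus 82194 × 0.00454609 ≈ 373.7 m³.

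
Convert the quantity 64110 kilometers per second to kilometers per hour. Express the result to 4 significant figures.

2.308 × 10^8 kilometers per hour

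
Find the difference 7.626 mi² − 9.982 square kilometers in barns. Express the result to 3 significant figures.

7.626 mi² = 1.97512 × 10^35 barn and 9.982 km² = 9.98200 × 10^34 barn.
1.97512 × 10^35 − 9.98200 × 10^34 ≈ 9.77 × 10^34 barn.

9.77 × 10^34 barns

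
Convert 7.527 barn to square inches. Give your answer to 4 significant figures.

1.167 × 10^-24 in²

1 barn = 1.55000 × 10^-25 in².
Then 7.527 × 1.55000 × 10^-25 ≈ 1.167 × 10^-24 in².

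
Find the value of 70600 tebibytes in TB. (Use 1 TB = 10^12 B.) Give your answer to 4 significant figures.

77630 TB

1 TiB = 1.09951 terabytes.
Then 70600 × 1.09951 ≈ 77630 TB.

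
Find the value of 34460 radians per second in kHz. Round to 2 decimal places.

1 radian per second = 0.000159155 kHz.
34460 × 0.000159155 ≈ 5.48 kHz.

5.48 kilohertz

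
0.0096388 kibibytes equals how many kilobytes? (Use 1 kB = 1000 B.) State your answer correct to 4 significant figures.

1 KiB = 1.02400 kilobytes.
Then 0.0096388 × 1.02400 ≈ 0.009870 kB.

0.009870 kB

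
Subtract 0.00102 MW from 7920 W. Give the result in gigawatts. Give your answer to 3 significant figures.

6.90e-6 GW

7920 W = 7.92000e-6 GW and 0.00102 MW = 1.02000e-6 GW.
7.92000e-6 − 1.02000e-6 ≈ 6.90e-6 GW.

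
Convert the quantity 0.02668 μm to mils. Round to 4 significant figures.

0.001050 mil

1 μm = 0.0393701 mil.
Then 0.02668 × 0.0393701 ≈ 0.001050 mil.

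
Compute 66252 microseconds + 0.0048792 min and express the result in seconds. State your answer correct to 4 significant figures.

0.3590 seconds

66252 μs = 0.0662520 s and 0.0048792 min = 0.292752 s.
0.0662520 + 0.292752 ≈ 0.3590 s.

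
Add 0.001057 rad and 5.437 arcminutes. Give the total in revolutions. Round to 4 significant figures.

0.001057 rad = 0.000168227 rev and 5.437 arcmin = 0.000251713 rev.
0.000168227 + 0.000251713 ≈ 0.0004199 rev.

0.0004199 revolutions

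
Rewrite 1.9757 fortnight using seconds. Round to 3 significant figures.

1 fortnight = 1.20960e+6 seconds.
So 1.9757 × 1.20960e+6 ≈ 2.39e+6 s.

2.39e+6 seconds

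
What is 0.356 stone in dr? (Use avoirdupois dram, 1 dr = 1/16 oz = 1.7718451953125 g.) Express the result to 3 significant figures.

1280 drams

1 stone = 3584.00 drams.
Then 0.356 × 3584.00 ≈ 1280 dr.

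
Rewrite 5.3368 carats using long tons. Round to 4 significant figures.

1 ct = 1.96841e-7 long ton.
Thus 5.3368 × 1.96841e-7 ≈ 1.051e-6 long ton.

1.051e-6 long tons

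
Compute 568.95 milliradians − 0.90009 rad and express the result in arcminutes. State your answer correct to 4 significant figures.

568.95 mrad = 1955.91 arcmin and 0.90009 rad = 3094.28 arcmin.
1955.91 − 3094.28 ≈ -1138 arcmin.

-1138 arcmin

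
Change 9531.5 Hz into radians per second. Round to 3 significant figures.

1 Hz = 6.28319 radians per second.
9531.5 × 6.28319 ≈ 59900 rad/s.

59900 rad/s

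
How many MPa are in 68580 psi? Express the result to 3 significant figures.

473 MPa

1 pound per square inch = 0.00689476 MPa.
So 68580 × 0.00689476 ≈ 473 MPa.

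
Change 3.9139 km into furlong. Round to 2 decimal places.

19.46 furlong

1 km = 4.97097 furlong.
Then 3.9139 × 4.97097 ≈ 19.46 furlong.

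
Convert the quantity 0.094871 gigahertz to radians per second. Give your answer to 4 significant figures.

5.961e+8 rad/s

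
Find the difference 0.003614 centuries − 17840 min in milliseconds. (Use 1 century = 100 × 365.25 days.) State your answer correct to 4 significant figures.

1.033 × 10^10 ms

0.003614 century = 1.14049 × 10^10 ms and 17840 min = 1.07040 × 10^9 ms.
1.14049 × 10^10 − 1.07040 × 10^9 ≈ 1.033 × 10^10 ms.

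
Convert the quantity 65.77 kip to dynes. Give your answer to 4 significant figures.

1 kip = 4.44822e+8 dynes.
Then 65.77 × 4.44822e+8 ≈ 2.926e+10 dyn.

2.926e+10 dynes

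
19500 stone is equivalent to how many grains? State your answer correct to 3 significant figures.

1.91e+9 gr

1 stone = 98000.0 grains.
19500 × 98000.0 ≈ 1.91e+9 gr.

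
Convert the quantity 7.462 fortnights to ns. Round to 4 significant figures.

9.026 × 10^15 nanoseconds

1 fortnight = 1.20960 × 10^15 nanoseconds.
7.462 × 1.20960 × 10^15 ≈ 9.026 × 10^15 ns.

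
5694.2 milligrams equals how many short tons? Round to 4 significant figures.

6.277e-6 short tons

1 milligram = 1.10231e-9 short ton.
So 5694.2 × 1.10231e-9 ≈ 6.277e-6 short ton.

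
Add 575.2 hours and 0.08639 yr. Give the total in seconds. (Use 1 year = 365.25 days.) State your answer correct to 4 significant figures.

4.797e+6 s

575.2 h = 2.07072e+6 s and 0.08639 yr = 2.72626e+6 s.
2.07072e+6 + 2.72626e+6 ≈ 4.797e+6 s.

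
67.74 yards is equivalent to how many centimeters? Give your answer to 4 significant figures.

6194 cm

1 yard = 91.4400 centimeters.
Then 67.74 × 91.4400 ≈ 6194 cm.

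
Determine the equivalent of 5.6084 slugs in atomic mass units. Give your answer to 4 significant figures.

4.929 × 10^28 u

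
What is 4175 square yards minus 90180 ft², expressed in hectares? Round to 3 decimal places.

-0.489 ha

4175 yd² = 0.349083 ha and 90180 ft² = 0.837800 ha.
0.349083 − 0.837800 ≈ -0.489 ha.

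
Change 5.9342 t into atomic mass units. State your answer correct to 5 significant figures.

3.5737 × 10^30 atomic mass units

1 metric ton = 6.02214 × 10^29 u.
Thus 5.9342 × 6.02214 × 10^29 ≈ 3.5737 × 10^30 u.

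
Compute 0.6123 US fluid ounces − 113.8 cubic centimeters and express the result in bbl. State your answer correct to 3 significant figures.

0.6123 US fl oz = 0.000113895 bbl and 113.8 cm³ = 0.000715780 bbl.
0.000113895 − 0.000715780 ≈ -0.000602 bbl.

-0.000602 bbl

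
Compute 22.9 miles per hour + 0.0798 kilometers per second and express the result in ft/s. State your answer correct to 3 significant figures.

22.9 mph = 33.5867 ft/s and 0.0798 km/s = 261.811 ft/s.
33.5867 + 261.811 ≈ 295 ft/s.

295 ft/s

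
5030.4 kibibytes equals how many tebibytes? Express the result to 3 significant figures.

4.68 × 10^-6 tebibytes

1 KiB = 9.31323 × 10^-10 TiB.
Thus 5030.4 × 9.31323 × 10^-10 ≈ 4.68 × 10^-6 TiB.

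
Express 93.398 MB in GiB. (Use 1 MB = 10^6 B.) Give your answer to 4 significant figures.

0.08698 gibibytes

1 MB = 0.000931323 GiB.
So 93.398 × 0.000931323 ≈ 0.08698 GiB.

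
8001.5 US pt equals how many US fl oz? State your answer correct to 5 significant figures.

128020 US fluid ounces

1 US pint = 16.0000 US fl oz.
8001.5 × 16.0000 ≈ 128020 US fl oz.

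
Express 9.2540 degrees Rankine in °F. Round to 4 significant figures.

°R = °F + 459.67.
Applying the formula gives -450.4 °F.

-450.4 degrees Fahrenheit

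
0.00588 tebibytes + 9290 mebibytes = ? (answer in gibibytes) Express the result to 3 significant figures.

15.1 GiB

0.00588 TiB = 6.02112 GiB and 9290 MiB = 9.07227 GiB.
6.02112 + 9.07227 ≈ 15.1 GiB.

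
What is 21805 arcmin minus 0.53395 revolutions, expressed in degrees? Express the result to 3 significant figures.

171 °

21805 arcmin = 363.417 ° and 0.53395 rev = 192.222 °.
363.417 − 192.222 ≈ 171 °.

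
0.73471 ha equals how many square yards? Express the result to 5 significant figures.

1 hectare = 11959.9 square yards.
Then 0.73471 × 11959.9 ≈ 8787.1 yd².

8787.1 yd²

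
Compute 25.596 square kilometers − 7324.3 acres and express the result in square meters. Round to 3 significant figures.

25.596 km² = 2.55960e+7 m² and 7324.3 acre = 2.96404e+7 m².
2.55960e+7 − 2.96404e+7 ≈ -4.04e+6 m².

-4.04e+6 m²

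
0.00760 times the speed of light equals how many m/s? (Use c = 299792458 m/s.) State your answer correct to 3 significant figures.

2.28 × 10^6 m/s

1 c = 2.99792 × 10^8 m/s.
Thus 0.00760 × 2.99792 × 10^8 ≈ 2.28 × 10^6 m/s.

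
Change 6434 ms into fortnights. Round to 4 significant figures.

1 millisecond = 8.26720 × 10^-10 fortnight.
6434 × 8.26720 × 10^-10 ≈ 5.319 × 10^-6 fortnight.

5.319 × 10^-6 fortnights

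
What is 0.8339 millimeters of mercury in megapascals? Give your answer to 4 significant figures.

0.0001112 MPa

1 mmHg = 0.000133322 megapascals.
So 0.8339 × 0.000133322 ≈ 0.0001112 MPa.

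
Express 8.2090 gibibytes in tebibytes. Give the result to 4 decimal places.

0.0080 TiB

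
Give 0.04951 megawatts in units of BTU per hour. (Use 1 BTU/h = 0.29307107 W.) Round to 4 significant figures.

168900 BTU/h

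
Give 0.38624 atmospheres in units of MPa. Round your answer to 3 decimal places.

1 atmosphere = 0.101325 megapascals.
0.38624 × 0.101325 ≈ 0.039 MPa.

0.039 megapascals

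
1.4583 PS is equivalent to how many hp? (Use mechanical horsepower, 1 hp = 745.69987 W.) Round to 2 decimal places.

1.44 hp

1 metric horsepower = 0.986320 hp.
1.4583 × 0.986320 ≈ 1.44 hp.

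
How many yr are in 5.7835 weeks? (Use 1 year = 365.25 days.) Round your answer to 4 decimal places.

1 wk = 0.0191650 years.
So 5.7835 × 0.0191650 ≈ 0.1108 yr.

0.1108 yr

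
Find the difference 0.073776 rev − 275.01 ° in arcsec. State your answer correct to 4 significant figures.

0.073776 rev = 95613.7 arcsec and 275.01 ° = 990036 arcsec.
95613.7 − 990036 ≈ -894400 arcsec.

-894400 arcsec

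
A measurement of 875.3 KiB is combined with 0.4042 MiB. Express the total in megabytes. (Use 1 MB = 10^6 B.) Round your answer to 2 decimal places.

1.32 megabytes

875.3 KiB = 0.896307 MB and 0.4042 MiB = 0.423834 MB.
0.896307 + 0.423834 ≈ 1.32 MB.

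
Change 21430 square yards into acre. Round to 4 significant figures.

4.428 acre

1 yd² = 0.000206612 acre.
21430 × 0.000206612 ≈ 4.428 acre.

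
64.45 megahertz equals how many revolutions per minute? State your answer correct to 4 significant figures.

3.867e+9 rpm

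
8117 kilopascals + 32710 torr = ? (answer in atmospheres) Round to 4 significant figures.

8117 kPa = 80.1086 atm and 32710 torr = 43.0395 atm.
80.1086 + 43.0395 ≈ 123.1 atm.

123.1 atm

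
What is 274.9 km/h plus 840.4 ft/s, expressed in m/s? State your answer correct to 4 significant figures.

332.5 meters per second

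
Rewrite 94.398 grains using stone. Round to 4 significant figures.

0.0009632 st

1 gr = 1.02041e-5 stone.
94.398 × 1.02041e-5 ≈ 0.0009632 st.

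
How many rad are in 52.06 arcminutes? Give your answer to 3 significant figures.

0.0151 rad

1 arcminute = 0.000290888 rad.
Thus 52.06 × 0.000290888 ≈ 0.0151 rad.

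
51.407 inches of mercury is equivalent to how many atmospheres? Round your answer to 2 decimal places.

1.72 atm

1 inch of mercury = 0.0334211 atm.
Thus 51.407 × 0.0334211 ≈ 1.72 atm.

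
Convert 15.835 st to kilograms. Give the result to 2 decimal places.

100.56 kg

1 st = 6.35029 kg.
So 15.835 × 6.35029 ≈ 100.56 kg.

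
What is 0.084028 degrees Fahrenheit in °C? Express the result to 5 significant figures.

°F = °C × 9/5 + 32.
Applying the formula gives -17.731 °C.

-17.731 °C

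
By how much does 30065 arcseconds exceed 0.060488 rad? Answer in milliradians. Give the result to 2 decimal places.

30065 arcsec = 145.759 mrad and 0.060488 rad = 60.4880 mrad.
145.759 − 60.4880 ≈ 85.27 mrad.

85.27 mrad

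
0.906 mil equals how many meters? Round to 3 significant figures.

2.30e-5 m

1 mil = 2.54000e-5 m.
0.906 × 2.54000e-5 ≈ 2.30e-5 m.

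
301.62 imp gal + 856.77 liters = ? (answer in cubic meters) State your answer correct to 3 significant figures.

301.62 imp gal = 1.37119 m³ and 856.77 L = 0.856770 m³.
1.37119 + 0.856770 ≈ 2.23 m³.

2.23 cubic meters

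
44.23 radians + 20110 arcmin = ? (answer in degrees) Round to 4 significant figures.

44.23 rad = 2534.19 ° and 20110 arcmin = 335.167 °.
2534.19 + 335.167 ≈ 2869 °.

2869 degrees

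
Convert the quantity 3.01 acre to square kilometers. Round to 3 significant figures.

0.0122 km²

1 acre = 0.00404686 km².
Thus 3.01 × 0.00404686 ≈ 0.0122 km².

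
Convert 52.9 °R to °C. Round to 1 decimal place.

°R = (°C + 273.15) × 9/5.
Applying the formula gives -243.8 °C.

-243.8 degrees Celsius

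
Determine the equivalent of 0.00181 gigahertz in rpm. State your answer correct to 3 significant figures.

1 gigahertz = 6.00000e+10 rpm.
0.00181 × 6.00000e+10 ≈ 1.09e+8 rpm.

1.09e+8 rpm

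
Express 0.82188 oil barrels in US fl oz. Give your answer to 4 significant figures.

1 bbl = 5376.00 US fluid ounces.
0.82188 × 5376.00 ≈ 4418 US fl oz.

4418 US fl oz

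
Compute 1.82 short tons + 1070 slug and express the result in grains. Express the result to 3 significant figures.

2.66e+8 grains

1.82 short ton = 2.54800e+7 gr and 1070 slug = 2.40984e+8 gr.
2.54800e+7 + 2.40984e+8 ≈ 2.66e+8 gr.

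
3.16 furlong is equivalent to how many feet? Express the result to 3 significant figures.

2090 feet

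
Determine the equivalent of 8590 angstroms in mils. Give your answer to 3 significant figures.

0.0338 mil

1 angstrom = 3.93701 × 10^-6 mils.
8590 × 3.93701 × 10^-6 ≈ 0.0338 mil.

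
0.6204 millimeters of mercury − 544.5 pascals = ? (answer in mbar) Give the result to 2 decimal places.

-4.62 mbar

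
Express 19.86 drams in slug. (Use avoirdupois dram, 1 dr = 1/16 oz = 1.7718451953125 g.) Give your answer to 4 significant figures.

1 dr = 0.000121410 slugs.
Thus 19.86 × 0.000121410 ≈ 0.002411 slug.

0.002411 slug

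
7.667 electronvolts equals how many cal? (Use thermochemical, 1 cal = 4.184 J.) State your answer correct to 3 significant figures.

1 electronvolt = 3.82929e-20 calories.
So 7.667 × 3.82929e-20 ≈ 2.94e-19 cal.

2.94e-19 cal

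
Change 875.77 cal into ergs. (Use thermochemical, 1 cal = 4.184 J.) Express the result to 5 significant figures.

1 cal = 4.18400 × 10^7 erg.
So 875.77 × 4.18400 × 10^7 ≈ 3.6642 × 10^10 erg.

3.6642 × 10^10 erg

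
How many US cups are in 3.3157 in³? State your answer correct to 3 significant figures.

0.230 US cups

1 cubic inch = 0.0692641 US cup.
3.3157 × 0.0692641 ≈ 0.230 US cup.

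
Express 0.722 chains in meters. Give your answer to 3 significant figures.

14.5 m

1 chain = 20.1168 m.
So 0.722 × 20.1168 ≈ 14.5 m.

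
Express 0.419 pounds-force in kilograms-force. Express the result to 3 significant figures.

1 lbf = 0.453592 kgf.
Thus 0.419 × 0.453592 ≈ 0.190 kgf.

0.190 kilograms-force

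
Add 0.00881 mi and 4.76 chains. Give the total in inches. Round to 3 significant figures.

4330 inches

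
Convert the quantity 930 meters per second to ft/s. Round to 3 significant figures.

1 m/s = 3.28084 ft/s.
Thus 930 × 3.28084 ≈ 3050 ft/s.

3050 ft/s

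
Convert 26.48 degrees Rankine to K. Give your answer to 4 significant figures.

14.71 K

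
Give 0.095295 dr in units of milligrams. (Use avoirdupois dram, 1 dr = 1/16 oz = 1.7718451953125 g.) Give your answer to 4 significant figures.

1 dram = 1771.85 milligrams.
So 0.095295 × 1771.85 ≈ 168.8 mg.

168.8 milligrams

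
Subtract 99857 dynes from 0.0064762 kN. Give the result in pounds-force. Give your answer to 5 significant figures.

0.0064762 kN = 1.45591 lbf and 99857 dyn = 0.224487 lbf.
1.45591 − 0.224487 ≈ 1.2314 lbf.

1.2314 lbf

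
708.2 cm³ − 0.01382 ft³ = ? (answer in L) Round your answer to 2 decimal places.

0.32 L

708.2 cm³ = 0.708200 L and 0.01382 ft³ = 0.391339 L.
0.708200 − 0.391339 ≈ 0.32 L.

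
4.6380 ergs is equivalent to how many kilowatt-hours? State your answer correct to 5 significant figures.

1.2883 × 10^-13 kWh

1 erg = 2.77778 × 10^-14 kWh.
Then 4.6380 × 2.77778 × 10^-14 ≈ 1.2883 × 10^-13 kWh.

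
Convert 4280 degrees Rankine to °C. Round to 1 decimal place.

2104.6 °C

°R = (°C + 273.15) × 9/5.
Applying the formula gives 2104.6 °C.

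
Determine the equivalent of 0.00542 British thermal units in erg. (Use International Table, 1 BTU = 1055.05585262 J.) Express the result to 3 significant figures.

1 British thermal unit = 1.05506e+10 erg.
Thus 0.00542 × 1.05506e+10 ≈ 5.72e+7 erg.

5.72e+7 erg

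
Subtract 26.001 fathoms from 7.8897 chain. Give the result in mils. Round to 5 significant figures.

4.3766 × 10^6 mils

7.8897 chain = 6.24864 × 10^6 mil and 26.001 fathom = 1.87207 × 10^6 mil.
6.24864 × 10^6 − 1.87207 × 10^6 ≈ 4.3766 × 10^6 mil.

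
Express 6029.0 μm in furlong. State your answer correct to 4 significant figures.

2.997e-5 furlong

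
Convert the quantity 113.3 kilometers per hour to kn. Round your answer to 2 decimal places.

61.18 kn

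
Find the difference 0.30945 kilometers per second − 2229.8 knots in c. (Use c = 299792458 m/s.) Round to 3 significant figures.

-2.79 × 10^-6 times the speed of light

0.30945 km/s = 1.03221 × 10^-6 c and 2229.8 kn = 3.82634 × 10^-6 c.
1.03221 × 10^-6 − 3.82634 × 10^-6 ≈ -2.79 × 10^-6 c.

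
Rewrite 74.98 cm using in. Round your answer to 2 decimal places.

29.52 inches

1 cm = 0.393701 inches.
Thus 74.98 × 0.393701 ≈ 29.52 in.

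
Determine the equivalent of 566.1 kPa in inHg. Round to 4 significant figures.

167.2 inHg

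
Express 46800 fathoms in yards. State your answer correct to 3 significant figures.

1 fathom = 2.00000 yd.
So 46800 × 2.00000 ≈ 93600 yd.

93600 yards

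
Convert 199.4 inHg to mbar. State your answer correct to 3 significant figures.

1 inHg = 33.8639 millibar.
Thus 199.4 × 33.8639 ≈ 6750 mbar.

6750 mbar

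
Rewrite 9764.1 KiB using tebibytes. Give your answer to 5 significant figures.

1 kibibyte = 9.31323e-10 TiB.
Then 9764.1 × 9.31323e-10 ≈ 9.0935e-6 TiB.

9.0935e-6 tebibytes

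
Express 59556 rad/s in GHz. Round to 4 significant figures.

9.479 × 10^-6 GHz

1 rad/s = 1.59155 × 10^-10 GHz.
Then 59556 × 1.59155 × 10^-10 ≈ 9.479 × 10^-6 GHz.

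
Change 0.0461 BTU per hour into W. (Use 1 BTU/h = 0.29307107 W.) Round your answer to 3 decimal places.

0.014 W

1 BTU per hour = 0.293071 watts.
Then 0.0461 × 0.293071 ≈ 0.014 W.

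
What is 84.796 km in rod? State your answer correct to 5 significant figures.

1 km = 198.839 rod.
Then 84.796 × 198.839 ≈ 16861 rod.

16861 rod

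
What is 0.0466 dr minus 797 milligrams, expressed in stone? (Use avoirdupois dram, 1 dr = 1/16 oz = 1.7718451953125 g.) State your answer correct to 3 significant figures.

-0.000113 stone

0.0466 dr = 1.30022e-5 st and 797 mg = 0.000125506 st.
1.30022e-5 − 0.000125506 ≈ -0.000113 st.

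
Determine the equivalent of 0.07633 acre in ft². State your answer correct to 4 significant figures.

1 acre = 43560.0 ft².
Thus 0.07633 × 43560.0 ≈ 3325 ft².

3325 ft²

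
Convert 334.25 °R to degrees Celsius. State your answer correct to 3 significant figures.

-87.5 degrees Celsius

°R = (°C + 273.15) × 9/5.
Applying the formula gives -87.5 °C.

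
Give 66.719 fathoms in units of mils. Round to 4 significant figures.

1 fathom = 72000.0 mils.
So 66.719 × 72000.0 ≈ 4.804 × 10^6 mil.

4.804 × 10^6 mil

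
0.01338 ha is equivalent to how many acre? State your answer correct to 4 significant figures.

0.03306 acres

1 ha = 2.47105 acres.
So 0.01338 × 2.47105 ≈ 0.03306 acre.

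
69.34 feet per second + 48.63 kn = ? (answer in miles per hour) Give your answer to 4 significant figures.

69.34 ft/s = 47.2773 mph and 48.63 kn = 55.9624 mph.
47.2773 + 55.9624 ≈ 103.2 mph.

103.2 miles per hour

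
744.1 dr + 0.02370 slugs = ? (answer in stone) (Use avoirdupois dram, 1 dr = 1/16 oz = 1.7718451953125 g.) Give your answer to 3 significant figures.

744.1 dr = 0.207617 st and 0.02370 slug = 0.0544661 st.
0.207617 + 0.0544661 ≈ 0.262 st.

0.262 stone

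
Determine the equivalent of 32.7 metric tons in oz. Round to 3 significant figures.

1.15 × 10^6 ounces

1 metric ton = 35274.0 oz.
Thus 32.7 × 35274.0 ≈ 1.15 × 10^6 oz.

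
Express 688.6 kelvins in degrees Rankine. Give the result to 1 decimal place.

1239.5 degrees Rankine

°R = K × 9/5.
Applying the formula gives 1239.5 °R.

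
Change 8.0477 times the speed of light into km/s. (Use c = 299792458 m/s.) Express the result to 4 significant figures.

2.413 × 10^6 km/s

1 c = 299792 km/s.
Thus 8.0477 × 299792 ≈ 2.413 × 10^6 km/s.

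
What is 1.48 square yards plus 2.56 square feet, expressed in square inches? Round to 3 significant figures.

2290 in²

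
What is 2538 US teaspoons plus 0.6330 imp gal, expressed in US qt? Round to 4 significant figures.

16.26 US quarts

2538 US tsp = 13.21875 US qt and 0.6330 imp gal = 3.040805 US qt.
13.21875 + 3.040805 ≈ 16.26 US qt.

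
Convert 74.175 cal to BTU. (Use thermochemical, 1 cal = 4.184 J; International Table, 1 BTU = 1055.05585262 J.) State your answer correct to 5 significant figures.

1 calorie = 0.00396567 BTU.
So 74.175 × 0.00396567 ≈ 0.29415 BTU.

0.29415 British thermal units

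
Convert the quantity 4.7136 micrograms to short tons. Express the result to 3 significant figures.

5.20e-12 short ton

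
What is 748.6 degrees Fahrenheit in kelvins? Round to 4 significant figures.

671.3 kelvins

K = (°F + 459.67) × 5/9.
Applying the formula gives 671.3 K.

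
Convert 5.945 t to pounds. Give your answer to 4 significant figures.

13110 pounds

1 metric ton = 2204.62 pounds.
Then 5.945 × 2204.62 ≈ 13110 lb.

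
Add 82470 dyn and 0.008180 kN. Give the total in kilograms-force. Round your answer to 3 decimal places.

0.918 kgf

82470 dyn = 0.0840960 kgf and 0.008180 kN = 0.834128 kgf.
0.0840960 + 0.834128 ≈ 0.918 kgf.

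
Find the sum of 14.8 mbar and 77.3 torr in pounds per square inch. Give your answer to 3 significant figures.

14.8 mbar = 0.214656 psi and 77.3 torr = 1.49473 psi.
0.214656 + 1.49473 ≈ 1.71 psi.

1.71 psi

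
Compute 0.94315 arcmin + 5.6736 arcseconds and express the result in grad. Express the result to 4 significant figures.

0.94315 arcmin = 0.0174657 grad and 5.6736 arcsec = 0.00175111 grad.
0.0174657 + 0.00175111 ≈ 0.01922 grad.

0.01922 grad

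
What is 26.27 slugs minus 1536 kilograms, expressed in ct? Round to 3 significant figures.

26.27 slug = 1.91691 × 10^6 ct and 1536 kg = 7.68000 × 10^6 ct.
1.91691 × 10^6 − 7.68000 × 10^6 ≈ -5.76 × 10^6 ct.

-5.76 × 10^6 ct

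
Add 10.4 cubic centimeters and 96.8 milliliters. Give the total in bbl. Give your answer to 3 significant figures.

10.4 cm³ = 6.54140e-5 bbl and 96.8 mL = 0.000608854 bbl.
6.54140e-5 + 0.000608854 ≈ 0.000674 bbl.

0.000674 bbl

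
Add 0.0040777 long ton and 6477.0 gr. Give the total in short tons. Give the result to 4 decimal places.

0.0040777 long ton = 0.00456702 short ton and 6477.0 gr = 0.000462643 short ton.
0.00456702 + 0.000462643 ≈ 0.0050 short ton.

0.0050 short ton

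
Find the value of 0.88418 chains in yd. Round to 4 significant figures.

19.45 yards

1 chain = 22.0000 yd.
0.88418 × 22.0000 ≈ 19.45 yd.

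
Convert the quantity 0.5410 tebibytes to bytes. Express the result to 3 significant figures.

1 TiB = 1.09951e+12 B.
0.5410 × 1.09951e+12 ≈ 5.95e+11 B.

5.95e+11 B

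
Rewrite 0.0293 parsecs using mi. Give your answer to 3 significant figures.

1 pc = 1.91735e+13 miles.
Thus 0.0293 × 1.91735e+13 ≈ 5.62e+11 mi.

5.62e+11 mi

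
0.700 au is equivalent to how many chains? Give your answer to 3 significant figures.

1 au = 7.43646 × 10^9 chains.
So 0.700 × 7.43646 × 10^9 ≈ 5.21 × 10^9 chain.

5.21 × 10^9 chain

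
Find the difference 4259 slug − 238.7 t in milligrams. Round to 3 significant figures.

4259 slug = 6.21554e+10 mg and 238.7 t = 2.38700e+11 mg.
6.21554e+10 − 2.38700e+11 ≈ -1.77e+11 mg.

-1.77e+11 milligrams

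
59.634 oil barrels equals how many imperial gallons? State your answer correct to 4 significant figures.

1 oil barrel = 34.9723 imp gal.
Then 59.634 × 34.9723 ≈ 2086 imp gal.

2086 imp gal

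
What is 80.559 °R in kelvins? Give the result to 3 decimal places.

°R = K × 9/5.
Applying the formula gives 44.755 K.

44.755 K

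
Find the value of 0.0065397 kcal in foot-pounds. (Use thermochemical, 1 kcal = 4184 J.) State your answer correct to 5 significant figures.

20.181 foot-pounds

1 kilocalorie = 3085.96 foot-pounds.
Thus 0.0065397 × 3085.96 ≈ 20.181 ft·lbf.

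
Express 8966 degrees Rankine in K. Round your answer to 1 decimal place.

4981.1 K

°R = K × 9/5.
Applying the formula gives 4981.1 K.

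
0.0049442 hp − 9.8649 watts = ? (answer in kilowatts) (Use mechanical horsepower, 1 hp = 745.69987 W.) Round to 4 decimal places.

-0.0062 kW

0.0049442 hp = 0.00368689 kW and 9.8649 W = 0.00986490 kW.
0.00368689 − 0.00986490 ≈ -0.0062 kW.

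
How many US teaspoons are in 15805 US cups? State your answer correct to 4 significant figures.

758600 US tsp

1 US cup = 48.0000 US tsp.
15805 × 48.0000 ≈ 758600 US tsp.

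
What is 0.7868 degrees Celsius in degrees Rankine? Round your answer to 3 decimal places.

°R = (°C + 273.15) × 9/5.
Applying the formula gives 493.086 °R.

493.086 °R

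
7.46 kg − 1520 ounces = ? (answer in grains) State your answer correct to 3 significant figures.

7.46 kg = 115125 gr and 1520 oz = 665000 gr.
115125 − 665000 ≈ -550000 gr.

-550000 grains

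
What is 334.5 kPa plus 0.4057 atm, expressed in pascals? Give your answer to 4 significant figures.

334.5 kPa = 334500 Pa and 0.4057 atm = 41107.6 Pa.
334500 + 41107.6 ≈ 375600 Pa.

375600 Pa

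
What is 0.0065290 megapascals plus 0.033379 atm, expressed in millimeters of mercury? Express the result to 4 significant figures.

74.34 millimeters of mercury

0.0065290 MPa = 48.9715 mmHg and 0.033379 atm = 25.3680 mmHg.
48.9715 + 25.3680 ≈ 74.34 mmHg.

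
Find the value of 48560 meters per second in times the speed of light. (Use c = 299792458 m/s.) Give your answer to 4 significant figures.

1 meter per second = 3.33564 × 10^-9 times the speed of light.
Thus 48560 × 3.33564 × 10^-9 ≈ 0.0001620 c.

0.0001620 c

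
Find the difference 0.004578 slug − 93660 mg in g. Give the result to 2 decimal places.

0.004578 slug = 66.8109 g and 93660 mg = 93.6600 g.
66.8109 − 93.6600 ≈ -26.85 g.

-26.85 g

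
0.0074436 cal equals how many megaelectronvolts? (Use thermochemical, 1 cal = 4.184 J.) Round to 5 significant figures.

1.9439e+11 MeV

1 calorie = 2.61145e+13 MeV.
Thus 0.0074436 × 2.61145e+13 ≈ 1.9439e+11 MeV.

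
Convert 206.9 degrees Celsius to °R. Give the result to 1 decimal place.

864.1 °R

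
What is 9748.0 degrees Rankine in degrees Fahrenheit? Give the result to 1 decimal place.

°R = °F + 459.67.
Applying the formula gives 9288.3 °F.

9288.3 °F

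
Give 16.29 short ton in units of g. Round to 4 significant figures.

1 short ton = 907185 g.
So 16.29 × 907185 ≈ 1.478e+7 g.

1.478e+7 grams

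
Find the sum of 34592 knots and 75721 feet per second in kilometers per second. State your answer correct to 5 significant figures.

40.875 kilometers per second

34592 kn = 17.79566 km/s and 75721 ft/s = 23.07976 km/s.
17.79566 + 23.07976 ≈ 40.875 km/s.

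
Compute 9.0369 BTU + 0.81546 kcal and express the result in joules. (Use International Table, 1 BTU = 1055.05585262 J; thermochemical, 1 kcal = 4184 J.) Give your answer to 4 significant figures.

12950 joules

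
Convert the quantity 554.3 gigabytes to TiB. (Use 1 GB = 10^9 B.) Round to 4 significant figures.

0.5041 tebibytes

1 GB = 0.000909495 TiB.
554.3 × 0.000909495 ≈ 0.5041 TiB.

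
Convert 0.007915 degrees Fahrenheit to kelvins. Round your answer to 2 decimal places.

K = (°F + 459.67) × 5/9.
Applying the formula gives 255.38 K.

255.38 K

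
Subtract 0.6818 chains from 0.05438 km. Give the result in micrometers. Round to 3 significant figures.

0.05438 km = 5.43800e+7 μm and 0.6818 chain = 1.37156e+7 μm.
5.43800e+7 − 1.37156e+7 ≈ 4.07e+7 μm.

4.07e+7 μm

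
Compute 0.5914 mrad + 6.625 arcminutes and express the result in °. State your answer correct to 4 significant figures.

0.1443 °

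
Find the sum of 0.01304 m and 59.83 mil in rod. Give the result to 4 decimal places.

0.0029 rod

0.01304 m = 0.00259286 rod and 59.83 mil = 0.000302172 rod.
0.00259286 + 0.000302172 ≈ 0.0029 rod.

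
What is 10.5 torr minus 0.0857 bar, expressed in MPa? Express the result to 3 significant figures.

10.5 torr = 0.00139988 MPa and 0.0857 bar = 0.00857000 MPa.
0.00139988 − 0.00857000 ≈ -0.00717 MPa.

-0.00717 MPa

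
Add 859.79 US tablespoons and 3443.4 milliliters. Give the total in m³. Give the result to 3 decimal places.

0.016 cubic meters

859.79 US tbsp = 0.0127135 m³ and 3443.4 mL = 0.00344340 m³.
0.0127135 + 0.00344340 ≈ 0.016 m³.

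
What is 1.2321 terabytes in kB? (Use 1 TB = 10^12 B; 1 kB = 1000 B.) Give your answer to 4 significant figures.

1 terabyte = 1.00000e+9 kB.
1.2321 × 1.00000e+9 ≈ 1.232e+9 kB.

1.232e+9 kilobytes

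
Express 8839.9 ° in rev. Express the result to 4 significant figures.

24.56 revolutions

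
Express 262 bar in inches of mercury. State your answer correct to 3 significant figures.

7740 inHg

1 bar = 29.5300 inHg.
So 262 × 29.5300 ≈ 7740 inHg.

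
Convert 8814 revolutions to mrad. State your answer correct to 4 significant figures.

1 revolution = 6283.19 milliradians.
8814 × 6283.19 ≈ 5.538 × 10^7 mrad.

5.538 × 10^7 milliradians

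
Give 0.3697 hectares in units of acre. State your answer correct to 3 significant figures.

1 ha = 2.47105 acre.
0.3697 × 2.47105 ≈ 0.914 acre.

0.914 acre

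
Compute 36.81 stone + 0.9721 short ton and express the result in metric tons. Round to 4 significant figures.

1.116 t

36.81 st = 0.233754 t and 0.9721 short ton = 0.881874 t.
0.233754 + 0.881874 ≈ 1.116 t.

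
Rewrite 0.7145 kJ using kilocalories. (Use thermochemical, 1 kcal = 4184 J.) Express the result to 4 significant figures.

0.1708 kcal

1 kilojoule = 0.239006 kilocalories.
0.7145 × 0.239006 ≈ 0.1708 kcal.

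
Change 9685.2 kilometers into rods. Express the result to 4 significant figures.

1 kilometer = 198.839 rod.
Then 9685.2 × 198.839 ≈ 1.926 × 10^6 rod.

1.926 × 10^6 rod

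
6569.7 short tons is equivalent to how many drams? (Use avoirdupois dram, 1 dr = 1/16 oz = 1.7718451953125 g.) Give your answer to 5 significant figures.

1 short ton = 512000 drams.
Thus 6569.7 × 512000 ≈ 3.3637 × 10^9 dr.

3.3637 × 10^9 dr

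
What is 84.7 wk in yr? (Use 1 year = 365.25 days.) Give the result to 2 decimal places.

1 wk = 0.0191650 years.
Then 84.7 × 0.0191650 ≈ 1.62 yr.

1.62 years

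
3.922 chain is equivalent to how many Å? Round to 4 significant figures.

1 chain = 2.01168 × 10^11 Å.
Then 3.922 × 2.01168 × 10^11 ≈ 7.890 × 10^11 Å.

7.890 × 10^11 Å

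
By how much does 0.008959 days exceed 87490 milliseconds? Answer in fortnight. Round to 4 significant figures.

0.0005676 fortnight

0.008959 d = 0.000639929 fortnight and 87490 ms = 7.23297e-5 fortnight.
0.000639929 − 7.23297e-5 ≈ 0.0005676 fortnight.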